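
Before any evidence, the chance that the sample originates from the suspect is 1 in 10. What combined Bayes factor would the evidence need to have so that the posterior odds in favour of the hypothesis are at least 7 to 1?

Prior odds = 0.1/0.9 = 1/9.
Target odds = 7.
Required Bayes factor = 7 ÷ (1/9) = 63.

63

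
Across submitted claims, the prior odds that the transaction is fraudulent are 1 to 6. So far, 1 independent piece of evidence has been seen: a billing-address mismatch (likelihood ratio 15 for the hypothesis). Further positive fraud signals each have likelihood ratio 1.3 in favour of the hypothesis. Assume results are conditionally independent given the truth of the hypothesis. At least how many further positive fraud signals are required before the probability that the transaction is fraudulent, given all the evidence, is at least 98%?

12

Prior odds = 1/6.
Bayes factor of the evidence already in hand = 15.
Odds after that evidence = (1/6) × 15 = 2.5.
Target odds = 0.98/0.02 = 49.
Need 1.3ⁿ ≥ 49 ÷ 2.5 = 19.6.
1.3¹¹ ≈17.9216 falls short of 19.6 but 1.3¹² ≈23.2981 reaches it, so n = 12.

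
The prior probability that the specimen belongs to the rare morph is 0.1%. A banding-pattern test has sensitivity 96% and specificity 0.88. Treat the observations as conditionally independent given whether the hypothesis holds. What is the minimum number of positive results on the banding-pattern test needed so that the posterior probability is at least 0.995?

Prior odds = 0.001/0.999 = 1/999.
False-positive rate = 1 − 0.88 = 0.12; likelihood ratio of a positive = 0.96/0.12 = 8.
Target odds: 0.995 ÷ 0.005 = 199.
Need (1/999) × 8ⁿ ≥ 199, i.e. 8ⁿ ≥ 198801.
8⁵ = 32768 falls short of 198801 but 8⁶ = 262144 reaches it, so n = 6.

6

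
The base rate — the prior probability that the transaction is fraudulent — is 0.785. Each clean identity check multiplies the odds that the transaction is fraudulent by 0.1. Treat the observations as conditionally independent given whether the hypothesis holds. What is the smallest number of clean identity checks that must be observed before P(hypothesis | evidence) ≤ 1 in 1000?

4

Prior odds: 0.785 ÷ 0.215 = 157/43.
Likelihood ratio per clean identity check = 0.1.
Target posterior odds = 0.001/0.999 = 1/999.
Need (157/43) × 0.1ⁿ ≤ 1/999, i.e. 0.1ⁿ ≤ 43/156843.
0.1³ = 0.001 is still above 43/156843 but 0.1⁴ = 0.0001 is at or below it, so n = 4.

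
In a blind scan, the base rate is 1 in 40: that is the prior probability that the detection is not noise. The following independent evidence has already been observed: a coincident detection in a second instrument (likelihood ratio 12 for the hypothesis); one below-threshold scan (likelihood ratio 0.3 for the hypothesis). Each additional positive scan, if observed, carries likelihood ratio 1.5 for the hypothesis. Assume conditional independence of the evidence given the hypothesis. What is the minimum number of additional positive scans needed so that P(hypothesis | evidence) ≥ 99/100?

Prior odds = 0.025/0.975 = 1/39.
Combined Bayes factor of the evidence already in hand = 12 × 0.3 = 3.6.
Odds after that evidence = (1/39) × 3.6 = 6/65.
Target odds = 0.99/0.01 = 99.
Need 1.5ⁿ ≥ 99 ÷ (6/65) = 1072.5.
1.5¹⁷ = 129140163/131072 falls short of 1072.5 but 1.5¹⁸ = 387420489/262144 reaches it, so n = 18.

18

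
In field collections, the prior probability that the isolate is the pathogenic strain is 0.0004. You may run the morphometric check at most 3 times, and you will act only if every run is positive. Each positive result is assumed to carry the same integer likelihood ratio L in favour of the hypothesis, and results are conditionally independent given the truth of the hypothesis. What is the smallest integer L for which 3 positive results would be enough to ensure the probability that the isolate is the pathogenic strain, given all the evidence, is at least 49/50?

Prior odds = 0.0004/0.9996 = 1/2499.
Target odds = 0.98/0.02 = 49.
Need L³ ≥ 49 ÷ (1/2499) = 122451.
49³ = 117649 < 122451 ≤ 125000 = 50³, so L = 50.

50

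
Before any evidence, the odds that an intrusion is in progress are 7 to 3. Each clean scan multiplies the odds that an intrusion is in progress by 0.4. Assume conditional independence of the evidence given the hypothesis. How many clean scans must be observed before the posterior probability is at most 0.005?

7

Prior odds = 7/3.
Likelihood ratio per clean scan = 0.4.
Target odds: 0.005 ÷ 0.995 = 1/199.
Require 0.4ⁿ ≤ 1/199 ÷ (7/3) = 3/1393.
0.4⁶ = 64/15625 is still above 3/1393 but 0.4⁷ = 128/78125 is at or below it, so n = 7.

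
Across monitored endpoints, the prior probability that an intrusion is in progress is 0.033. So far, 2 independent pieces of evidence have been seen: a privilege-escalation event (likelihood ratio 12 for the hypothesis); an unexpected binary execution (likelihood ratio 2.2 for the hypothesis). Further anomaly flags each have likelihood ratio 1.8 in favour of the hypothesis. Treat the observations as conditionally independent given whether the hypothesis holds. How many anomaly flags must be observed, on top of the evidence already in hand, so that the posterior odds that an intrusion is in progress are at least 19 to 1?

6

Prior odds = 0.033/0.967 = 33/967.
Combined Bayes factor of the evidence already in hand = 12 × 2.2 = 26.4.
Odds after that evidence = (33/967) × 26.4 = 4356/4835.
Target odds = 19.
Need 1.8ⁿ ≥ 19 ÷ (4356/4835) = 91865/4356.
1.8⁵ = 18.89568 falls short of 91865/4356 but 1.8⁶ = 531441/15625 reaches it, so n = 6.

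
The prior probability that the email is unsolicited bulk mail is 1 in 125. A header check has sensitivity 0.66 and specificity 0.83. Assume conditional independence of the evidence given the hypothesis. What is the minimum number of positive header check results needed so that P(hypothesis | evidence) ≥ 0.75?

Prior odds = 0.008/0.992 = 1/124.
False-positive rate = 1 − 0.83 = 0.17; likelihood ratio of a positive = 0.66/0.17 = 66/17.
Target posterior odds = 0.75/0.25 = 3.
Need (1/124) × (66/17)ⁿ ≥ 3, i.e. (66/17)ⁿ ≥ 372.
(66/17)⁴ = 18974736/83521 falls short of 372 but (66/17)⁵ ≈882.013 reaches it, so n = 5.

5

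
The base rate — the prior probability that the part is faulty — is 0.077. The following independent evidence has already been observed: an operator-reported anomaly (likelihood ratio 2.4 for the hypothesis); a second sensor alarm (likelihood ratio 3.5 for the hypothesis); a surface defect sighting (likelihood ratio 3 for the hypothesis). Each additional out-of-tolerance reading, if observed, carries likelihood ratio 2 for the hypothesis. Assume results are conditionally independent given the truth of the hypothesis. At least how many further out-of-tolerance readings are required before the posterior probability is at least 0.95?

4

Prior odds = 0.077/0.923 = 77/923.
Combined Bayes factor of the evidence already in hand = 2.4 × 3.5 × 3 = 25.2.
Odds after that evidence = (77/923) × 25.2 = 9702/4615.
Target odds = 0.95/0.05 = 19.
Need 2ⁿ ≥ 19 ÷ (9702/4615) = 87685/9702.
2³ = 8 falls short of 87685/9702 but 2⁴ = 16 reaches it, so n = 4.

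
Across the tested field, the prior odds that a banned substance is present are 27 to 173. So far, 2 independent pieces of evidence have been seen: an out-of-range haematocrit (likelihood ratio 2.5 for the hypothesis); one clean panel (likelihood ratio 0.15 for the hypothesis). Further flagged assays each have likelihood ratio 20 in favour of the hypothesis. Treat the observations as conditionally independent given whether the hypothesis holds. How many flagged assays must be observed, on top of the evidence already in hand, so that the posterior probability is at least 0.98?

3

Prior odds = 27/173.
Combined Bayes factor of the evidence already in hand = 2.5 × 0.15 = 0.375.
Odds after that evidence = (27/173) × 0.375 = 81/1384.
Target odds = 0.98/0.02 = 49.
Need 20ⁿ ≥ 49 ÷ (81/1384) = 67816/81.
20² = 400 falls short of 67816/81 but 20³ = 8000 reaches it, so n = 3.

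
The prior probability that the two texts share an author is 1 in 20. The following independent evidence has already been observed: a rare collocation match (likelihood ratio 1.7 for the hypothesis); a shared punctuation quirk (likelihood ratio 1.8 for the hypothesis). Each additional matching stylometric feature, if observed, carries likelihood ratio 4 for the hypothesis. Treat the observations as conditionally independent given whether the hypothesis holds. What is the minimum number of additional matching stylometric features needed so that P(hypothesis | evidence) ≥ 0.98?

Prior odds = 0.05/0.95 = 1/19.
Combined Bayes factor of the evidence already in hand = 1.7 × 1.8 = 3.06.
Odds after that evidence = (1/19) × 3.06 = 153/950.
Target odds = 0.98/0.02 = 49.
Need 4ⁿ ≥ 49 ÷ (153/950) = 46550/153.
4⁴ = 256 falls short of 46550/153 but 4⁵ = 1024 reaches it, so n = 5.

5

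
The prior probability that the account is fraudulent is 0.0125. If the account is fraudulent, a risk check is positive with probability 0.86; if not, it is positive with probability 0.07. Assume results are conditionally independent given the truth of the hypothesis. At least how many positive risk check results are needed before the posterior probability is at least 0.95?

Prior odds = 0.0125/0.9875 = 1/79.
Likelihood ratio of a positive = 0.86/0.07 = 86/7.
Target odds: 0.95 ÷ 0.05 = 19.
Need (1/79) × (86/7)ⁿ ≥ 19, i.e. (86/7)ⁿ ≥ 1501.
(86/7)² = 7396/49 falls short of 1501 but (86/7)³ = 636056/343 reaches it, so n = 3.

3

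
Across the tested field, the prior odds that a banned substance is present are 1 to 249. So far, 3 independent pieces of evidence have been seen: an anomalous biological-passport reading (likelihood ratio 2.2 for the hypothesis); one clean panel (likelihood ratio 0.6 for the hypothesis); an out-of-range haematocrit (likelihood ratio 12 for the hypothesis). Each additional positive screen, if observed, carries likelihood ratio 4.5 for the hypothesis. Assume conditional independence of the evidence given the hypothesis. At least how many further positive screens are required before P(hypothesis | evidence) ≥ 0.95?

4

Prior odds = 1/249.
Combined Bayes factor of the evidence already in hand = 2.2 × 0.6 × 12 = 15.84.
Odds after that evidence = (1/249) × 15.84 = 132/2075.
Target odds = 0.95/0.05 = 19.
Need 4.5ⁿ ≥ 19 ÷ (132/2075) = 39425/132.
4.5³ = 91.125 falls short of 39425/132 but 4.5⁴ = 410.0625 reaches it, so n = 4.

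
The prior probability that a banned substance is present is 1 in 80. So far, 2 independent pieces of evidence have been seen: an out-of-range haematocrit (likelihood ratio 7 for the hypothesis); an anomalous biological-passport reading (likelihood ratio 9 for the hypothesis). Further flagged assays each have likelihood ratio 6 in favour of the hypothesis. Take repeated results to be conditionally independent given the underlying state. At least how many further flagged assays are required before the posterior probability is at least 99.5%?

4

Prior odds = 0.0125/0.9875 = 1/79.
Combined Bayes factor of the evidence already in hand = 7 × 9 = 63.
Odds after that evidence = (1/79) × 63 = 63/79.
Target odds = 0.995/0.005 = 199.
Need 6ⁿ ≥ 199 ÷ (63/79) = 15721/63.
6³ = 216 falls short of 15721/63 but 6⁴ = 1296 reaches it, so n = 4.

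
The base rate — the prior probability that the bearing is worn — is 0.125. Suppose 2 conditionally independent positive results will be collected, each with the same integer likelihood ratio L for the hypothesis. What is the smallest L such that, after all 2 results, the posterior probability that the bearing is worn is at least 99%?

Prior odds = 0.125/0.875 = 1/7.
Target odds = 0.99/0.01 = 99.
Need L² ≥ 99 ÷ (1/7) = 693.
26² = 676 < 693 ≤ 729 = 27², so L = 27.

27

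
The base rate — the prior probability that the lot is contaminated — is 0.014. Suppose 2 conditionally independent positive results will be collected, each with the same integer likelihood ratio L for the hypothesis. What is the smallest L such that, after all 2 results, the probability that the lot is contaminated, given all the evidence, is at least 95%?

Prior odds = 0.014/0.986 = 7/493.
Target odds = 0.95/0.05 = 19.
Need L² ≥ 19 ÷ (7/493) = 9367/7.
36² = 1296 < 9367/7 ≤ 1369 = 37², so L = 37.

37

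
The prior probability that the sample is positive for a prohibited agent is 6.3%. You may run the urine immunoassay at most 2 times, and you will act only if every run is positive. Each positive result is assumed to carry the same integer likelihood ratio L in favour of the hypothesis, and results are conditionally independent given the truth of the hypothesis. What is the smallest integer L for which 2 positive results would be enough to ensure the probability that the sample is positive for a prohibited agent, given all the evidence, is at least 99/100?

39

Prior odds = 0.063/0.937 = 63/937.
Target odds = 0.99/0.01 = 99.
Need L² ≥ 99 ÷ (63/937) = 10307/7.
38² = 1444 < 10307/7 ≤ 1521 = 39², so L = 39.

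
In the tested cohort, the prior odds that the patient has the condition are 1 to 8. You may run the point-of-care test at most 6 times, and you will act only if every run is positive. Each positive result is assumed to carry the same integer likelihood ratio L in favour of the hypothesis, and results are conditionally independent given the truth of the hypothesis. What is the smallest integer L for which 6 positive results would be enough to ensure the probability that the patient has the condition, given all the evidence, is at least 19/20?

3

Prior odds = 0.125.
Target odds = 0.95/0.05 = 19.
Need L⁶ ≥ 19 ÷ 0.125 = 152.
2⁶ = 64 < 152 ≤ 729 = 3⁶, so L = 3.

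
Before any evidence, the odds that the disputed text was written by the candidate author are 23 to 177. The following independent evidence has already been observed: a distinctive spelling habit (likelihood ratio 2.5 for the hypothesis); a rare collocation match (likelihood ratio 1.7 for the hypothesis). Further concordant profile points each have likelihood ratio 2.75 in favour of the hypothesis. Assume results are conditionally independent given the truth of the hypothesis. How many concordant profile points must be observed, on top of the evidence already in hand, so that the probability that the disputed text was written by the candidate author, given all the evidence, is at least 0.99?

Prior odds = 23/177.
Combined Bayes factor of the evidence already in hand = 2.5 × 1.7 = 4.25.
Odds after that evidence = (23/177) × 4.25 = 391/708.
Target odds = 0.99/0.01 = 99.
Need 2.75ⁿ ≥ 99 ÷ (391/708) = 70092/391.
2.75⁵ = 161051/1024 falls short of 70092/391 but 2.75⁶ = 1771561/4096 reaches it, so n = 6.

6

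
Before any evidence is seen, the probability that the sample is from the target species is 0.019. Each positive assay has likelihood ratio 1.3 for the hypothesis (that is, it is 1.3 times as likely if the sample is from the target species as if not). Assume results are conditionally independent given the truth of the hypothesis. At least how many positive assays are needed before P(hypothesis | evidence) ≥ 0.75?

20

Prior odds = 0.019/0.981 = 19/981.
Likelihood ratio per positive assay = 1.3.
Target odds: 0.75 ÷ 0.25 = 3.
Need (19/981) × 1.3ⁿ ≥ 3, i.e. 1.3ⁿ ≥ 2943/19.
1.3¹⁹ ≈146.192 falls short of 2943/19 but 1.3²⁰ ≈190.05 reaches it, so n = 20.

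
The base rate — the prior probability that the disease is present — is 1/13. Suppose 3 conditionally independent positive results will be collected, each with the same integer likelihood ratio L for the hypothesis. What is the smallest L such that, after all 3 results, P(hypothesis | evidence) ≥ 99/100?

Prior odds = (1/13)/(12/13) = 1/12.
Target odds = 0.99/0.01 = 99.
Need L³ ≥ 99 ÷ (1/12) = 1188.
10³ = 1000 < 1188 ≤ 1331 = 11³, so L = 11.

11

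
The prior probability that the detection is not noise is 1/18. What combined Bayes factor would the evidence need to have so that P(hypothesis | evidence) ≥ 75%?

51

Prior odds = (1/18)/(17/18) = 1/17.
Target odds = 0.75/0.25 = 3.
Required Bayes factor = 3 ÷ (1/17) = 51.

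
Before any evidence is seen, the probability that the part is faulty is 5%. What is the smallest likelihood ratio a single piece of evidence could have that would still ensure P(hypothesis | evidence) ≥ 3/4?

Prior odds = 0.05/0.95 = 1/19.
Target odds = 0.75/0.25 = 3.
Required Bayes factor = 3 ÷ (1/19) = 57.

57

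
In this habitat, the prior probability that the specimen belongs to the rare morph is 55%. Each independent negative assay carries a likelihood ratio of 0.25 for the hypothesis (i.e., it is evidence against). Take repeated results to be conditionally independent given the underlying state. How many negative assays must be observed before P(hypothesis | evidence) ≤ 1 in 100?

Prior odds = 0.55/0.45 = 11/9.
Likelihood ratio per negative assay = 0.25.
Target posterior odds = 0.01/0.99 = 1/99.
Need (11/9) × 0.25ⁿ ≤ 1/99, i.e. 0.25ⁿ ≤ 1/121.
0.25³ = 0.015625 is still above 1/121 but 0.25⁴ = 0.00390625 is at or below it, so n = 4.

4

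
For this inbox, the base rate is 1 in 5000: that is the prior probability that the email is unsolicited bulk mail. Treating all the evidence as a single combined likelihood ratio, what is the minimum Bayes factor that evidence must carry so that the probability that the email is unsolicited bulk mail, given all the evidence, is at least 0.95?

Prior odds = 0.0002/0.9998 = 1/4999.
Target odds = 0.95/0.05 = 19.
Required Bayes factor = 19 ÷ (1/4999) = 94981.

94981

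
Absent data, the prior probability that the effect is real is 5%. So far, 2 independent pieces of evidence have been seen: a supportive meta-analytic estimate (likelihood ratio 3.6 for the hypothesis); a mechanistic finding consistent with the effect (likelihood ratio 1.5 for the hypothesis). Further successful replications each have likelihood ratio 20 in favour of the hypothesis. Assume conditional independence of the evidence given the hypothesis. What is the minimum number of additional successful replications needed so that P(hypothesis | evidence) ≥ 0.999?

3

Prior odds = 0.05/0.95 = 1/19.
Combined Bayes factor of the evidence already in hand = 3.6 × 1.5 = 5.4.
Odds after that evidence = (1/19) × 5.4 = 27/95.
Target odds = 0.999/0.001 = 999.
Need 20ⁿ ≥ 999 ÷ (27/95) = 3515.
20² = 400 falls short of 3515 but 20³ = 8000 reaches it, so n = 3.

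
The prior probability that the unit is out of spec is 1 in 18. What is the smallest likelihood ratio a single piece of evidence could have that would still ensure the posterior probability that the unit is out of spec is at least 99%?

1683

Prior odds = (1/18)/(17/18) = 1/17.
Target odds = 0.99/0.01 = 99.
Required Bayes factor = 99 ÷ (1/17) = 1683.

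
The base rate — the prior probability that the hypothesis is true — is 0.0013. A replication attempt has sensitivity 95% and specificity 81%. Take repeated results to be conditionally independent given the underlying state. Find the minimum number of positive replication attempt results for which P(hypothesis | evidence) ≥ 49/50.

7

Prior odds: 0.0013 ÷ 0.9987 = 13/9987.
False-positive rate = 1 − 0.81 = 0.19; likelihood ratio of a positive = 0.95/0.19 = 5.
Target odds: 0.98 ÷ 0.02 = 49.
Need (13/9987) × 5ⁿ ≥ 49, i.e. 5ⁿ ≥ 489363/13.
5⁶ = 15625 falls short of 489363/13 but 5⁷ = 78125 reaches it, so n = 7.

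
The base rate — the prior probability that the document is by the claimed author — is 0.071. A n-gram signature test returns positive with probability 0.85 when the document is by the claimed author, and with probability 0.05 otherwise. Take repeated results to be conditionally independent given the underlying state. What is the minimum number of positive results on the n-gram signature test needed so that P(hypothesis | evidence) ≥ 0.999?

Prior odds: 0.071 ÷ 0.929 = 71/929.
Likelihood ratio of a positive result = 0.85/0.05 = 17.
Target odds: 0.999 ÷ 0.001 = 999.
Need (71/929) × 17ⁿ ≥ 999, i.e. 17ⁿ ≥ 928071/71.
17³ = 4913 falls short of 928071/71 but 17⁴ = 83521 reaches it, so n = 4.

4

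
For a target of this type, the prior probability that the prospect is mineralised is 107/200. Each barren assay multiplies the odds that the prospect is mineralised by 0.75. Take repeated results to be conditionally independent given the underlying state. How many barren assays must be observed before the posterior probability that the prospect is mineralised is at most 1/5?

Prior odds: 0.535 ÷ 0.465 = 107/93.
Likelihood ratio per barren assay = 0.75.
Target posterior odds = 0.2/0.8 = 0.25.
Require 0.75ⁿ ≤ 0.25 ÷ (107/93) = 93/428.
0.75⁵ = 243/1024 is still above 93/428 but 0.75⁶ = 729/4096 is at or below it, so n = 6.

6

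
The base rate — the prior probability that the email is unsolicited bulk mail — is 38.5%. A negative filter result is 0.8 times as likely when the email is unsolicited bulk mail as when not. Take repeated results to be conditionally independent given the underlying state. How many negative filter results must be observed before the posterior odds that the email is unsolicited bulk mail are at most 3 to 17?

6

Prior odds: 0.385 ÷ 0.615 = 77/123.
Likelihood ratio per negative filter result = 0.8.
Target odds = 3/17.
Require 0.8ⁿ ≤ 3/17 ÷ (77/123) = 369/1309.
0.8⁵ = 0.32768 is still above 369/1309 but 0.8⁶ = 4096/15625 is at or below it, so n = 6.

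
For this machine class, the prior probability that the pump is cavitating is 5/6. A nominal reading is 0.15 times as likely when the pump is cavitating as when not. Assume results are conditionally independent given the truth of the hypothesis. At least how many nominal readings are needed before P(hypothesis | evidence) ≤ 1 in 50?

Prior odds = (5/6)/(1/6) = 5.
Likelihood ratio per nominal reading = 0.15.
Target odds: 0.02 ÷ 0.98 = 1/49.
Need 5 × 0.15ⁿ ≤ 1/49, i.e. 0.15ⁿ ≤ 1/245.
0.15² = 0.0225 is still above 1/245 but 0.15³ = 0.003375 is at or below it, so n = 3.

3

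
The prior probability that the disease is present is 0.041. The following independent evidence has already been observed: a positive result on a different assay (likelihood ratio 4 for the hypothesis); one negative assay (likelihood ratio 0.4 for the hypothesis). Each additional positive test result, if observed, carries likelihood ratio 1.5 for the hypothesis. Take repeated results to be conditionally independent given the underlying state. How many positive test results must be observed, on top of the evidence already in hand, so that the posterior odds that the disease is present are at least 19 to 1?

14

Prior odds = 0.041/0.959 = 41/959.
Combined Bayes factor of the evidence already in hand = 4 × 0.4 = 1.6.
Odds after that evidence = (41/959) × 1.6 = 328/4795.
Target odds = 19.
Need 1.5ⁿ ≥ 19 ÷ (328/4795) = 91105/328.
1.5¹³ = 1594323/8192 falls short of 91105/328 but 1.5¹⁴ = 4782969/16384 reaches it, so n = 14.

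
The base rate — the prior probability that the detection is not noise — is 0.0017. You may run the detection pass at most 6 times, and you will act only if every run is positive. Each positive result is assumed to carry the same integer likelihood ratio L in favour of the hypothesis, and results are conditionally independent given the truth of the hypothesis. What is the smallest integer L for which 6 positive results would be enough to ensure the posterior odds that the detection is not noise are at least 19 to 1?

5

Prior odds = 0.0017/0.9983 = 17/9983.
Target odds = 19.
Need L⁶ ≥ 19 ÷ (17/9983) = 189677/17.
4⁶ = 4096 < 189677/17 ≤ 15625 = 5⁶, so L = 5.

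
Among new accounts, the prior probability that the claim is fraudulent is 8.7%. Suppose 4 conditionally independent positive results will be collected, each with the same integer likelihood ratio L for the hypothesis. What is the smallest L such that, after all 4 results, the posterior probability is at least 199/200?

7

Prior odds = 0.087/0.913 = 87/913.
Target odds = 0.995/0.005 = 199.
Need L⁴ ≥ 199 ÷ (87/913) = 181687/87.
6⁴ = 1296 < 181687/87 ≤ 2401 = 7⁴, so L = 7.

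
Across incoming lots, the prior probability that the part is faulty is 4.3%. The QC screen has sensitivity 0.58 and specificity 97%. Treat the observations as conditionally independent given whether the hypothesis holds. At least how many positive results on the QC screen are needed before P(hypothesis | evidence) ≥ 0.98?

Prior odds: 0.043 ÷ 0.957 = 43/957.
False-positive rate = 1 − 0.97 = 0.03; likelihood ratio of a positive = 0.58/0.03 = 58/3.
Target odds: 0.98 ÷ 0.02 = 49.
Require (58/3)ⁿ ≥ 49 ÷ (43/957) = 46893/43.
(58/3)² = 3364/9 falls short of 46893/43 but (58/3)³ = 195112/27 reaches it, so n = 3.

3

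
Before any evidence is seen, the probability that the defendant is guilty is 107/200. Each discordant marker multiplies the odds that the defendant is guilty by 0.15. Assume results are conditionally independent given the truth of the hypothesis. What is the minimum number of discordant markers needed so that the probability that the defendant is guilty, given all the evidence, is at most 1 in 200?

Prior odds: 0.535 ÷ 0.465 = 107/93.
Likelihood ratio per discordant marker = 0.15.
Target odds: 0.005 ÷ 0.995 = 1/199.
Require 0.15ⁿ ≤ 1/199 ÷ (107/93) = 93/21293.
0.15² = 0.0225 is still above 93/21293 but 0.15³ = 0.003375 is at or below it, so n = 3.

3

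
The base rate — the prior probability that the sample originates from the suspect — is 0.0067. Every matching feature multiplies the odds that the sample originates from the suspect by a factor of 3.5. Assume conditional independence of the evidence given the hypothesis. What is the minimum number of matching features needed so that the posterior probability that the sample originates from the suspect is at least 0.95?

Prior odds: 0.0067 ÷ 0.9933 = 67/9933.
Likelihood ratio per matching feature = 3.5.
Target odds: 0.95 ÷ 0.05 = 19.
Require 3.5ⁿ ≥ 19 ÷ (67/9933) = 188727/67.
3.5⁶ = 1838.265625 falls short of 188727/67 but 3.5⁷ = 823543/128 reaches it, so n = 7.

7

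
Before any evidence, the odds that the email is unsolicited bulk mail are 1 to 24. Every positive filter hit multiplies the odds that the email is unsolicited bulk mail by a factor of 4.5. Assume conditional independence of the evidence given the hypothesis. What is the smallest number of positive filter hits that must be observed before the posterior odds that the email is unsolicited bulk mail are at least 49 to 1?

Prior odds = 1/24.
Likelihood ratio per positive filter hit = 4.5.
Target odds = 49.
Need (1/24) × 4.5ⁿ ≥ 49, i.e. 4.5ⁿ ≥ 1176.
4.5⁴ = 410.0625 falls short of 1176 but 4.5⁵ = 1845.28125 reaches it, so n = 5.

5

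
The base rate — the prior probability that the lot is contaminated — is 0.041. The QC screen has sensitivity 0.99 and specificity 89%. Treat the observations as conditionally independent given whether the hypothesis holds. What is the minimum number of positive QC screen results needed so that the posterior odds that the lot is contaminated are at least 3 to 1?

Prior odds = 0.041/0.959 = 41/959.
False-positive rate = 1 − 0.89 = 0.11; likelihood ratio of a positive = 0.99/0.11 = 9.
Target odds = 3.
Need (41/959) × 9ⁿ ≥ 3, i.e. 9ⁿ ≥ 2877/41.
9¹ = 9 falls short of 2877/41 but 9² = 81 reaches it, so n = 2.

2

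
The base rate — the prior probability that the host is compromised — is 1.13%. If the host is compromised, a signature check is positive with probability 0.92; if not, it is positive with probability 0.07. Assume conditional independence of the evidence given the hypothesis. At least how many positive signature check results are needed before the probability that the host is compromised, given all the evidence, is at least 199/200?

Prior odds = 0.0113/0.9887 = 113/9887.
Likelihood ratio of a positive = 0.92/0.07 = 92/7.
Target posterior odds = 0.995/0.005 = 199.
Require (92/7)ⁿ ≥ 199 ÷ (113/9887) = 1967513/113.
(92/7)³ = 778688/343 falls short of 1967513/113 but (92/7)⁴ = 71639296/2401 reaches it, so n = 4.

4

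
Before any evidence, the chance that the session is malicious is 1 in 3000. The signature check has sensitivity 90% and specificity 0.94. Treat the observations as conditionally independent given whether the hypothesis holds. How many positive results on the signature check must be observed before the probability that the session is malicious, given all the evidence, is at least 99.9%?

Prior odds: (1/3000) ÷ (2999/3000) = 1/2999.
False-positive rate = 1 − 0.94 = 0.06; likelihood ratio of a positive = 0.9/0.06 = 15.
Target odds: 0.999 ÷ 0.001 = 999.
Require 15ⁿ ≥ 999 ÷ (1/2999) = 2996001.
15⁵ = 759375 falls short of 2996001 but 15⁶ = 11390625 reaches it, so n = 6.

6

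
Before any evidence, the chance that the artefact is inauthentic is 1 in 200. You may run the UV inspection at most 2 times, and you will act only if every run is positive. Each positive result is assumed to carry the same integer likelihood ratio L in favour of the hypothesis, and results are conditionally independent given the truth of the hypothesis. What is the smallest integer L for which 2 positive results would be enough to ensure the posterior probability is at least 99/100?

141

Prior odds = 0.005/0.995 = 1/199.
Target odds = 0.99/0.01 = 99.
Need L² ≥ 99 ÷ (1/199) = 19701.
140² = 19600 < 19701 ≤ 19881 = 141², so L = 141.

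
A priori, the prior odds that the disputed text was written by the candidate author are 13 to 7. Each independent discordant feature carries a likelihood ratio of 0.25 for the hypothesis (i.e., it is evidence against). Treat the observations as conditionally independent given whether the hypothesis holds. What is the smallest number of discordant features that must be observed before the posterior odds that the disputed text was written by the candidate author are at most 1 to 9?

Prior odds = 13/7.
Likelihood ratio per discordant feature = 0.25.
Target odds = 1/9.
Require 0.25ⁿ ≤ 1/9 ÷ (13/7) = 7/117.
0.25² = 0.0625 is still above 7/117 but 0.25³ = 0.015625 is at or below it, so n = 3.

3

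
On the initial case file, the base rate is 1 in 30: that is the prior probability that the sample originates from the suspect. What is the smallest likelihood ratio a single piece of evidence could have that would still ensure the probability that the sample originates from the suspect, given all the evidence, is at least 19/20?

551

Prior odds = (1/30)/(29/30) = 1/29.
Target odds = 0.95/0.05 = 19.
Required Bayes factor = 19 ÷ (1/29) = 551.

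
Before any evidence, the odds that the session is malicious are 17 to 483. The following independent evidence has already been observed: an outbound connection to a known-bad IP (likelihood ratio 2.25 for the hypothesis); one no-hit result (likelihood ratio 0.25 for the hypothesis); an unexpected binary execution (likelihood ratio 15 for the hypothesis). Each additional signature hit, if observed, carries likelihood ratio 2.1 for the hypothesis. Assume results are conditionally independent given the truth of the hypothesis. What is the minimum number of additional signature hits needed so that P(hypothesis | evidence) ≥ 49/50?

Prior odds = 17/483.
Combined Bayes factor of the evidence already in hand = 2.25 × 0.25 × 15 = 8.4375.
Odds after that evidence = (17/483) × 8.4375 = 765/2576.
Target odds = 0.98/0.02 = 49.
Need 2.1ⁿ ≥ 49 ÷ (765/2576) = 126224/765.
2.1⁶ = 85766121/1000000 falls short of 126224/765 but 2.1⁷ ≈180.109 reaches it, so n = 7.

7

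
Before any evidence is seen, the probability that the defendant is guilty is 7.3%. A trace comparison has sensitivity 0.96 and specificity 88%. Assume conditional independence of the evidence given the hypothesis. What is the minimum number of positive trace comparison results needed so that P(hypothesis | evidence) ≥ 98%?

Prior odds = 0.073/0.927 = 73/927.
False-positive rate = 1 − 0.88 = 0.12; likelihood ratio of a positive = 0.96/0.12 = 8.
Target posterior odds = 0.98/0.02 = 49.
Require 8ⁿ ≥ 49 ÷ (73/927) = 45423/73.
8³ = 512 falls short of 45423/73 but 8⁴ = 4096 reaches it, so n = 4.

4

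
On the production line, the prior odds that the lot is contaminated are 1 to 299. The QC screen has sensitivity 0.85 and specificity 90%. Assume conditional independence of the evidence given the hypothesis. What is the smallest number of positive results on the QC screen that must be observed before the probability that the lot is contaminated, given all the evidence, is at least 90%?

Prior odds = 1/299.
False-positive rate = 1 − 0.9 = 0.1; likelihood ratio of a positive = 0.85/0.1 = 8.5.
Target odds: 0.9 ÷ 0.1 = 9.
Need (1/299) × 8.5ⁿ ≥ 9, i.e. 8.5ⁿ ≥ 2691.
8.5³ = 614.125 falls short of 2691 but 8.5⁴ = 5220.0625 reaches it, so n = 4.

4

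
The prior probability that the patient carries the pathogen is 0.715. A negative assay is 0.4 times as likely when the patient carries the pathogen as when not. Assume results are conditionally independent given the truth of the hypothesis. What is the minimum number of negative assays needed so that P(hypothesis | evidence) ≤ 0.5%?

Prior odds = 0.715/0.285 = 143/57.
Likelihood ratio per negative assay = 0.4.
Target posterior odds = 0.005/0.995 = 1/199.
Require 0.4ⁿ ≤ 1/199 ÷ (143/57) = 57/28457.
0.4⁶ = 64/15625 is still above 57/28457 but 0.4⁷ = 128/78125 is at or below it, so n = 7.

7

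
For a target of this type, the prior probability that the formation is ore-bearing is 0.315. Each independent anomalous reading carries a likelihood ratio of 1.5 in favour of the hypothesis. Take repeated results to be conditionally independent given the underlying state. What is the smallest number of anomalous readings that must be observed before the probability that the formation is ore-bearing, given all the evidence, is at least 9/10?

Prior odds = 0.315/0.685 = 63/137.
Likelihood ratio per anomalous reading = 1.5.
Target posterior odds = 0.9/0.1 = 9.
Need (63/137) × 1.5ⁿ ≥ 9, i.e. 1.5ⁿ ≥ 137/7.
1.5⁷ = 17.0859375 falls short of 137/7 but 1.5⁸ = 25.62890625 reaches it, so n = 8.

8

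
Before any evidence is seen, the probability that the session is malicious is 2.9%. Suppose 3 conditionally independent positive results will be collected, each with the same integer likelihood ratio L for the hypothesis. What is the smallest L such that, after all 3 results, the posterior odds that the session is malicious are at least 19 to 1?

Prior odds = 0.029/0.971 = 29/971.
Target odds = 19.
Need L³ ≥ 19 ÷ (29/971) = 18449/29.
8³ = 512 < 18449/29 ≤ 729 = 9³, so L = 9.

9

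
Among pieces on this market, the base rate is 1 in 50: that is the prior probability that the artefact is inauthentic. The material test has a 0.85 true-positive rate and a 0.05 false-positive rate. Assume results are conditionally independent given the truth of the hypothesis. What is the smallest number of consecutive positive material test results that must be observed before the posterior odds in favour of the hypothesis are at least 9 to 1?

Prior odds: 0.02 ÷ 0.98 = 1/49.
Likelihood ratio of a positive result = 0.85/0.05 = 17.
Target odds = 9.
Need (1/49) × 17ⁿ ≥ 9, i.e. 17ⁿ ≥ 441.
17² = 289 falls short of 441 but 17³ = 4913 reaches it, so n = 3.

3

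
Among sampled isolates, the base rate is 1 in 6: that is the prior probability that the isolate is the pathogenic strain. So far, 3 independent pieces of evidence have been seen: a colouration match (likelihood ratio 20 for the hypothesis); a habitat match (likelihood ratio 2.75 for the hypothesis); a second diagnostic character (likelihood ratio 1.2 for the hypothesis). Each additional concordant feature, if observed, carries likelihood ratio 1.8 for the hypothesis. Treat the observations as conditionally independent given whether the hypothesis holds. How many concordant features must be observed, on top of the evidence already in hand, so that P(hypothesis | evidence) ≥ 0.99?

4

Prior odds = (1/6)/(5/6) = 0.2.
Combined Bayes factor of the evidence already in hand = 20 × 2.75 × 1.2 = 66.
Odds after that evidence = 0.2 × 66 = 13.2.
Target odds = 0.99/0.01 = 99.
Need 1.8ⁿ ≥ 99 ÷ 13.2 = 7.5.
1.8³ = 5.832 falls short of 7.5 but 1.8⁴ = 10.4976 reaches it, so n = 4.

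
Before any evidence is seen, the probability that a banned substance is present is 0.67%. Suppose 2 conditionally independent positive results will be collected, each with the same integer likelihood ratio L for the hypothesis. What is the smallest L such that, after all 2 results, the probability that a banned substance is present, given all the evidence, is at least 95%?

54

Prior odds = 0.0067/0.9933 = 67/9933.
Target odds = 0.95/0.05 = 19.
Need L² ≥ 19 ÷ (67/9933) = 188727/67.
53² = 2809 < 188727/67 ≤ 2916 = 54², so L = 54.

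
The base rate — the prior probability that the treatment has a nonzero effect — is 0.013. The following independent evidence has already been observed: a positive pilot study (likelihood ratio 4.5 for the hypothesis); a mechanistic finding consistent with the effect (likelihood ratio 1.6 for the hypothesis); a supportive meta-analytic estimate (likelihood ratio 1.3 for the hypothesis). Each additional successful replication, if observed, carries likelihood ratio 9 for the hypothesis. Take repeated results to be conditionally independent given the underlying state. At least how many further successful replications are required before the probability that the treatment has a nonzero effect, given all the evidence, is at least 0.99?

Prior odds = 0.013/0.987 = 13/987.
Combined Bayes factor of the evidence already in hand = 4.5 × 1.6 × 1.3 = 9.36.
Odds after that evidence = (13/987) × 9.36 = 1014/8225.
Target odds = 0.99/0.01 = 99.
Need 9ⁿ ≥ 99 ÷ (1014/8225) = 271425/338.
9³ = 729 falls short of 271425/338 but 9⁴ = 6561 reaches it, so n = 4.

4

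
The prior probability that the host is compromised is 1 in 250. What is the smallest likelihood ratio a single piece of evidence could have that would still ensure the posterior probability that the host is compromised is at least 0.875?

Prior odds = 0.004/0.996 = 1/249.
Target odds = 0.875/0.125 = 7.
Required Bayes factor = 7 ÷ (1/249) = 1743.

1743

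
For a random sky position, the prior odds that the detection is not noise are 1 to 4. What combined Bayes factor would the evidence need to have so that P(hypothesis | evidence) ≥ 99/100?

Prior odds = 0.25.
Target odds = 0.99/0.01 = 99.
Required Bayes factor = 99 ÷ 0.25 = 396.

396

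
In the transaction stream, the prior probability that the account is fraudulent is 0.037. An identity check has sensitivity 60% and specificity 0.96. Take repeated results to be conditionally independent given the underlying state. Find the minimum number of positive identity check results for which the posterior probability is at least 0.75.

Prior odds = 0.037/0.963 = 37/963.
False-positive rate = 1 − 0.96 = 0.04; likelihood ratio of a positive = 0.6/0.04 = 15.
Target odds: 0.75 ÷ 0.25 = 3.
Need (37/963) × 15ⁿ ≥ 3, i.e. 15ⁿ ≥ 2889/37.
15¹ = 15 falls short of 2889/37 but 15² = 225 reaches it, so n = 2.

2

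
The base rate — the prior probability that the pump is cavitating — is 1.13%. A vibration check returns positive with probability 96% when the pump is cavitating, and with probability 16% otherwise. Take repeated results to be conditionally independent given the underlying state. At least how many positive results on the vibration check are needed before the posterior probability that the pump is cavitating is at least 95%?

5

Prior odds = 0.0113/0.9887 = 113/9887.
Likelihood ratio of a positive result = 0.96/0.16 = 6.
Target odds: 0.95 ÷ 0.05 = 19.
Need (113/9887) × 6ⁿ ≥ 19, i.e. 6ⁿ ≥ 187853/113.
6⁴ = 1296 falls short of 187853/113 but 6⁵ = 7776 reaches it, so n = 5.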